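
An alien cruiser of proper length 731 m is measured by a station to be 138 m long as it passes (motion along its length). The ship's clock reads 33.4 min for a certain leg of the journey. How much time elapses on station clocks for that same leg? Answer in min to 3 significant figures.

Δt ≈ 177 min

Length contraction ⇒ γ = L₀/L = 731/138 = 5.2971
Time dilation: Δt = γτ₀ = 5.2971 × 33.4 min = 177 min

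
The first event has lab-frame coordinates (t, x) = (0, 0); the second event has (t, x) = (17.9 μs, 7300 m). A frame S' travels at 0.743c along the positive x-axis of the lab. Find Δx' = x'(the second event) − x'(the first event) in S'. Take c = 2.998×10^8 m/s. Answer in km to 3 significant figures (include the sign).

γ = 1/√(1 − 0.743²) = 1.4941
Δx' = γ(Δx − vΔt) = 1.4941 × (7300 m − 0.743×(2.998×10^8 m/s)×17.9×10^-6 s)
= 1.4941 × (3312.7 m) = 4.95 km

Δx' ≈ 4.95 km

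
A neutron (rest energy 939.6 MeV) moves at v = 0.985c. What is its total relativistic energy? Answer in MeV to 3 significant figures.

E ≈ 5450 MeV

γ = 1/√(1 − 0.985²) = 5.7953
E = γm₀c² = 5.7953 × 939.6 MeV = 5450 MeV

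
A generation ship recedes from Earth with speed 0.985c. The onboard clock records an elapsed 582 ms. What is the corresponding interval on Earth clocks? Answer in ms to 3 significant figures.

Δt ≈ 3370 ms

γ = 1/√(1 − 0.985²) = 5.7953
Time dilation: Δt = γτ₀ = 5.7953 × 582 ms = 3370 ms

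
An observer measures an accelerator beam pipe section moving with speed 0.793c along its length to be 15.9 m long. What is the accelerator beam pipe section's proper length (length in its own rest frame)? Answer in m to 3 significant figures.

γ = 1/√(1 − 0.793²) = 1.6414
L₀ = γL = 1.6414 × 15.9 = 26.1 m

L₀ ≈ 26.1 m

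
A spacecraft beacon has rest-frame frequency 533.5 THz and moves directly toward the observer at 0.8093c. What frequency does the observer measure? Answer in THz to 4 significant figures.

Relativistic Doppler: f_obs = f_src √((1+β)/(1−β))
= 533.5 × √(1.80930/0.190700) = 533.5 × 3.08021 = 1643 THz

f_obs ≈ 1643 THz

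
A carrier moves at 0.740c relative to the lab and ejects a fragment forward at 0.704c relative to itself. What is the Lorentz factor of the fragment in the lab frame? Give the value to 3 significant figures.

u_lab = (0.704 + 0.740)/(1 + 0.704×0.740) = 1.444/1.52096 = 0.949400
γ = 1/√(1 − 0.949400²) = 3.18

γ ≈ 3.18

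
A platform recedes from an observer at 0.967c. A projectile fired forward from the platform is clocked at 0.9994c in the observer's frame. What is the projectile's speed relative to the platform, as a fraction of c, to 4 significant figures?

Inverse velocity addition: u' = (u − v)/(1 − uv/c²)
= (0.9994 − 0.967)/(1 − 0.9994×0.967) = 0.03240/0.0335802 = 0.9649

u' ≈ 0.9649c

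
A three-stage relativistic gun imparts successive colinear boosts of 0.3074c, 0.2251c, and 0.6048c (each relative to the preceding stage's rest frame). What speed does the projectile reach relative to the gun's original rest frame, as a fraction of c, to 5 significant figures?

Compose boost 2: (0.2251 + 0.3074)/(1 + 0.2251×0.3074) = 0.53250/1.069196 = 0.4980379
Compose boost 3: (0.6048 + 0.4980379)/(1 + 0.6048×0.4980379) = 1.102838/1.301213 = 0.84755

u ≈ 0.84755c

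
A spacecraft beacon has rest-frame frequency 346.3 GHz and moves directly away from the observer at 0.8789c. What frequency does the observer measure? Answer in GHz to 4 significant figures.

Relativistic Doppler: f_obs = f_src √((1−β)/(1+β))
= 346.3 × √(0.121100/1.87890) = 346.3 × 0.253875 = 87.92 GHz

f_obs ≈ 87.92 GHz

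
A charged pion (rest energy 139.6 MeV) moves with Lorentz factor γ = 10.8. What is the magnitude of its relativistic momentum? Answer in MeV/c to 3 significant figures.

β = √(1 − 1/γ²) = √(1 − 1/10.8²) = 0.99570
p = γβm₀c = 10.8 × 0.99570 × 139.6 MeV/c = 1500 MeV/c

p ≈ 1500 MeV/c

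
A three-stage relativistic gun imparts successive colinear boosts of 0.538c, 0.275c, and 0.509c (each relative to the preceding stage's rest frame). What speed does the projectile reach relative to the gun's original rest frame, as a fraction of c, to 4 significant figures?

u ≈ 0.8947c

Compose boost 2: (0.275 + 0.538)/(1 + 0.275×0.538) = 0.8130/1.14795 = 0.708219
Compose boost 3: (0.509 + 0.708219)/(1 + 0.509×0.708219) = 1.21722/1.36048 = 0.8947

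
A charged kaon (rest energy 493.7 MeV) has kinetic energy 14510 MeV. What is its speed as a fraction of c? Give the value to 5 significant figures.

β ≈ 0.99946

γ = 1 + K/(m₀c²) = 1 + 14510/493.7 = 30.39032
β = √(1 − 1/γ²) = 0.99946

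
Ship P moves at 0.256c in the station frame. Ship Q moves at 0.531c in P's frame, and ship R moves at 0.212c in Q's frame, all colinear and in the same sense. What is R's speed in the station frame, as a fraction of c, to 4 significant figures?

u ≈ 0.7889c

Compose boost 2: (0.531 + 0.256)/(1 + 0.531×0.256) = 0.7870/1.13594 = 0.692821
Compose boost 3: (0.212 + 0.692821)/(1 + 0.212×0.692821) = 0.904821/1.14688 = 0.7889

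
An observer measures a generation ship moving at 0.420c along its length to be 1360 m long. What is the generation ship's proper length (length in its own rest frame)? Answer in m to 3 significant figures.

γ = 1/√(1 − 0.420²) = 1.1019
L₀ = γL = 1.1019 × 1360 = 1500 m

L₀ ≈ 1500 m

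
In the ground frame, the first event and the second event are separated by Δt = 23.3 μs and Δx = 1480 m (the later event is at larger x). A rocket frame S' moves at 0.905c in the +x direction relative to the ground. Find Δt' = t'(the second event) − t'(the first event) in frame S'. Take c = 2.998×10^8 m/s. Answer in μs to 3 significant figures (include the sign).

Δt' ≈ 44.3 μs

γ = 1/√(1 − 0.905²) = 2.3507
Δt' = γ(Δt − vΔx/c²) = 2.3507 × (23.3 μs − 0.905×1480 m / (2.998×10^8 m/s))
= 2.3507 × (18.832 μs) = 44.3 μs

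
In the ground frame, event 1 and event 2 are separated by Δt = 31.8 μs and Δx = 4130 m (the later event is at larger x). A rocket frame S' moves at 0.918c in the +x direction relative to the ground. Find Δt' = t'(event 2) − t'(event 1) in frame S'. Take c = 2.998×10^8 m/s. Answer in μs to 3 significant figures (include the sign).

γ = 1/√(1 − 0.918²) = 2.5216
Δt' = γ(Δt − vΔx/c²) = 2.5216 × (31.8 μs − 0.918×4130 m / (2.998×10^8 m/s))
= 2.5216 × (19.154 μs) = 48.3 μs

Δt' ≈ 48.3 μs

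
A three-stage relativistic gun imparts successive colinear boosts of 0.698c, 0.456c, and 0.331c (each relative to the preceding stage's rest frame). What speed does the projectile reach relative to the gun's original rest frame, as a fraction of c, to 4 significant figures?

Compose boost 2: (0.456 + 0.698)/(1 + 0.456×0.698) = 1.154/1.31829 = 0.875378
Compose boost 3: (0.331 + 0.875378)/(1 + 0.331×0.875378) = 1.20638/1.28975 = 0.9354

u ≈ 0.9354c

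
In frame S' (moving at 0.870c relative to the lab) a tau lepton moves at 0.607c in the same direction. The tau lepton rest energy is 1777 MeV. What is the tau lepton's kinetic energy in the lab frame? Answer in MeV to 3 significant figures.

u_lab = (0.607 + 0.870)/(1 + 0.607×0.870) = 0.966566
γ = 1/√(1 − 0.966566²) = 3.8999
K = (γ − 1)m₀c² = (3.8999 − 1) × 1777 = 2.8999 × 1777 = 5150 MeV

K ≈ 5150 MeV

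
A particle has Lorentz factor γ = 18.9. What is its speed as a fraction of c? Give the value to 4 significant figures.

β = √(1 − 1/γ²) = √(1 − 1/18.9²) = √(0.997201) = 0.9986

β ≈ 0.9986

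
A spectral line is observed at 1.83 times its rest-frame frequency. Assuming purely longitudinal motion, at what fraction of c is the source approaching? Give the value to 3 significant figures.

f_obs/f_src = √((1+β)/(1−β)) = 1.83  ⇒  (1+β)/(1−β) = 3.3489
β = |1 − D²|/(1 + D²) = |1 − 3.3489|/(1 + 3.3489) = 0.540

β ≈ 0.540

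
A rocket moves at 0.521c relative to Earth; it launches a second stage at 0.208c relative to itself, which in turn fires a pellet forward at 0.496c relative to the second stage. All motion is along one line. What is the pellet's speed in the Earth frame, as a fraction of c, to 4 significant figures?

Compose boost 2: (0.208 + 0.521)/(1 + 0.208×0.521) = 0.7290/1.10837 = 0.657724
Compose boost 3: (0.496 + 0.657724)/(1 + 0.496×0.657724) = 1.15372/1.32623 = 0.8699

u ≈ 0.8699c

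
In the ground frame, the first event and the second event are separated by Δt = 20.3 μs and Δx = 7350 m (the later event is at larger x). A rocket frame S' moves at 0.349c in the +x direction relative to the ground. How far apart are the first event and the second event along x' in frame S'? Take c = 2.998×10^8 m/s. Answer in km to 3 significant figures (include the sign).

γ = 1/√(1 − 0.349²) = 1.0671
Δx' = γ(Δx − vΔt) = 1.0671 × (7350 m − 0.349×(2.998×10^8 m/s)×20.3×10^-6 s)
= 1.0671 × (5226.0 m) = 5.58 km

Δx' ≈ 5.58 km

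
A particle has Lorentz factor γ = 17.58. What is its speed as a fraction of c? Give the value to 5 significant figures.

β ≈ 0.99838

β = √(1 − 1/γ²) = √(1 − 1/17.58²) = √(0.9967643) = 0.99838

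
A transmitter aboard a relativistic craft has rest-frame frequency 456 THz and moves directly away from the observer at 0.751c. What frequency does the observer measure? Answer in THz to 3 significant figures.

Relativistic Doppler: f_obs = f_src √((1−β)/(1+β))
= 456 × √(0.24900/1.7510) = 456 × 0.37710 = 172 THz

f_obs ≈ 172 THz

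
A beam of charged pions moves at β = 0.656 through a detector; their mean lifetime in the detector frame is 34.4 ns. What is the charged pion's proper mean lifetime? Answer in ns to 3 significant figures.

γ = 1/√(1 − 0.656²) = 1.3249
Proper time: τ₀ = Δt/γ = 34.4/1.3249 = 26.0 ns

τ₀ ≈ 26.0 ns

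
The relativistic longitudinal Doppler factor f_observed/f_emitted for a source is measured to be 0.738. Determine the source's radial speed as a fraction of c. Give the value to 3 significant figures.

f_obs/f_src = √((1−β)/(1+β)) = 0.738  ⇒  (1−β)/(1+β) = 0.54464
β = |1 − D²|/(1 + D²) = |1 − 0.54464|/(1 + 0.54464) = 0.295

β ≈ 0.295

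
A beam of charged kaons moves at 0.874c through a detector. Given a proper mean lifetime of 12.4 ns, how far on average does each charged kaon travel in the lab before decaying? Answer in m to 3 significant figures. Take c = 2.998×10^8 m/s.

γ = 1/√(1 − 0.874²) = 2.0579
Dilated lifetime: Δt = γτ₀ = 2.0579 × 12.4 ns = 25.518 ns
d = vΔt = 0.874c × 25.518 ns = 2.6203×10^8 m/s × 2.5518×10^-8 s = 6.69 m

d ≈ 6.69 m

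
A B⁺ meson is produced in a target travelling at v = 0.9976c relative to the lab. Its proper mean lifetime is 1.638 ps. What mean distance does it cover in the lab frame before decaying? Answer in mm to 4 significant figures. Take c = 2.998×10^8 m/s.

d ≈ 7.075 mm

γ = 1/√(1 − 0.9976²) = 14.4424
Dilated lifetime: Δt = γτ₀ = 14.4424 × 1.638 ps = 23.6567 ps
d = vΔt = 0.9976c × 23.6567 ps = 2.99080×10^8 m/s × 2.36567×10^-11 s = 7.075 mm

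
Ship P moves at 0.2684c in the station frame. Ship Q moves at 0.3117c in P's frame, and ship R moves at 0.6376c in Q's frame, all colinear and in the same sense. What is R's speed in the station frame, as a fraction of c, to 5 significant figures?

Compose boost 2: (0.3117 + 0.2684)/(1 + 0.3117×0.2684) = 0.58010/1.083660 = 0.5353154
Compose boost 3: (0.6376 + 0.5353154)/(1 + 0.6376×0.5353154) = 1.172915/1.341317 = 0.87445

u ≈ 0.87445c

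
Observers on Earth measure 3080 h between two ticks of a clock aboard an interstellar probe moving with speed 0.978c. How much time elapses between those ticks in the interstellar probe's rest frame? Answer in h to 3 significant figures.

γ = 1/√(1 − 0.978²) = 4.7938
Proper time: τ₀ = Δt/γ = 3080/4.7938 = 643 h

τ₀ ≈ 643 h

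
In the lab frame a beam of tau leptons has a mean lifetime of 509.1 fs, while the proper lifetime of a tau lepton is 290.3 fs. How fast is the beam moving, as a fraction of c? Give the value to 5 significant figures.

γ = Δt/τ₀ = 509.1/290.3 = 1.753703
β = √(1 − 1/γ²) = √(1 − 1/1.753703²) = 0.82149

β ≈ 0.82149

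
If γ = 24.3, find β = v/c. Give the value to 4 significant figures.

β ≈ 0.9992

β = √(1 − 1/γ²) = √(1 − 1/24.3²) = √(0.998306) = 0.9992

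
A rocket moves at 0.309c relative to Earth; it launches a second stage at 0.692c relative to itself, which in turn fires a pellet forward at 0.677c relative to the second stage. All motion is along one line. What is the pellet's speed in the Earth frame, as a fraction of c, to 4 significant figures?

Compose boost 2: (0.692 + 0.309)/(1 + 0.692×0.309) = 1.001/1.21383 = 0.824664
Compose boost 3: (0.677 + 0.824664)/(1 + 0.677×0.824664) = 1.50166/1.55830 = 0.9637

u ≈ 0.9637c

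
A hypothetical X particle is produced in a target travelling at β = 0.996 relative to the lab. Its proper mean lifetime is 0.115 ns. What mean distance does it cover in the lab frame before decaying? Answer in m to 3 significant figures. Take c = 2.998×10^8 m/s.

d ≈ 0.384 m

γ = 1/√(1 − 0.996²) = 11.192
Dilated lifetime: Δt = γτ₀ = 11.192 × 0.115 ns = 1.2870 ns
d = vΔt = 0.996c × 1.2870 ns = 2.9860×10^8 m/s × 1.2870×10^-9 s = 0.384 m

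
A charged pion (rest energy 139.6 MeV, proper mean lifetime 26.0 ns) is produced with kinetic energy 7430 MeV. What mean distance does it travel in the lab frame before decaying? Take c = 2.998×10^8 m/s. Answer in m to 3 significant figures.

d ≈ 423 m

γ = 1 + K/(m₀c²) = 1 + 7430/139.6 = 54.223
β = √(1 − 1/γ²) = 0.99983
Dilated lifetime: γτ₀ = 54.223 × 26.0 ns = 1409.8 ns
d = βc·γτ₀ = 0.99983 × (2.998×10^8 m/s) × 1.4098×10^-6 s = 423 m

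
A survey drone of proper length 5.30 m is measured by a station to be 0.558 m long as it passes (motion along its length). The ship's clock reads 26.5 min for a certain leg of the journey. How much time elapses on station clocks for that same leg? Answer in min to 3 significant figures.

Δt ≈ 252 min

Length contraction ⇒ γ = L₀/L = 5.30/0.558 = 9.4982
Time dilation: Δt = γτ₀ = 9.4982 × 26.5 min = 252 min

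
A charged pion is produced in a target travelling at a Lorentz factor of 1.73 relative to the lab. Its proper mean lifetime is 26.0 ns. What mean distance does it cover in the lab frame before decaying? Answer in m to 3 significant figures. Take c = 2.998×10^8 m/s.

β = √(1 − 1/γ²) = √(1 − 1/1.73²) = 0.81601
Dilated lifetime: Δt = γτ₀ = 1.73 × 26.0 ns = 44.980 ns
d = vΔt = 0.81601c × 44.980 ns = 2.4464×10^8 m/s × 4.4980×10^-8 s = 11.0 m

d ≈ 11.0 m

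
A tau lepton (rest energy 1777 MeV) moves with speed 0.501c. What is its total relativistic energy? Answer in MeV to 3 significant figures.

E ≈ 2050 MeV

γ = 1/√(1 − 0.501²) = 1.1555
E = γm₀c² = 1.1555 × 1777 MeV = 2050 MeV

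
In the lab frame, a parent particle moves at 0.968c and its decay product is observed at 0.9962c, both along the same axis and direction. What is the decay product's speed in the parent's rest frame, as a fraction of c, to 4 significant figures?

Inverse velocity addition: u' = (u − v)/(1 − uv/c²)
= (0.9962 − 0.968)/(1 − 0.9962×0.968) = 0.02820/0.0356784 = 0.7904

u' ≈ 0.7904c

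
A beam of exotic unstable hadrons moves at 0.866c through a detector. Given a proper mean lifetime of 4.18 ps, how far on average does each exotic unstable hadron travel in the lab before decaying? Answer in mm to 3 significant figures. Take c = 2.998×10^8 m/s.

d ≈ 2.17 mm

γ = 1/√(1 − 0.866²) = 1.9998
Dilated lifetime: Δt = γτ₀ = 1.9998 × 4.18 ps = 8.3593 ps
d = vΔt = 0.866c × 8.3593 ps = 2.5963×10^8 m/s × 8.3593×10^-12 s = 2.17 mm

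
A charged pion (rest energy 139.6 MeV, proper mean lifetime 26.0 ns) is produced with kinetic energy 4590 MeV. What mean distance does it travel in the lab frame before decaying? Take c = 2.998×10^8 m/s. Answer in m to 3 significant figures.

d ≈ 264 m

γ = 1 + K/(m₀c²) = 1 + 4590/139.6 = 33.880
β = √(1 − 1/γ²) = 0.99956
Dilated lifetime: γτ₀ = 33.880 × 26.0 ns = 880.87 ns
d = βc·γτ₀ = 0.99956 × (2.998×10^8 m/s) × 8.8087×10^-7 s = 264 m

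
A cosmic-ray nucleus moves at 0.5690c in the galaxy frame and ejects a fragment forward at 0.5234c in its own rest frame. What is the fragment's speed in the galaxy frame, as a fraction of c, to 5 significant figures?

u ≈ 0.84172c

Compose boost 2: (0.5234 + 0.5690)/(1 + 0.5234×0.5690) = 1.0924/1.297815 = 0.84172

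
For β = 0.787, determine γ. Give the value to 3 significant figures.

γ = 1/√(1 − β²) = 1/√(1 − 0.787²) = 1/√(0.38063) = 1.62

γ ≈ 1.62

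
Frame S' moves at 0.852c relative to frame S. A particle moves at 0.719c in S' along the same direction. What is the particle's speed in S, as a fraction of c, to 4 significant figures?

u ≈ 0.9742c

Relativistic velocity addition: u = (u' + v)/(1 + u'v/c²)
= (0.719 + 0.852)/(1 + 0.719×0.852) = 1.571/1.61259 = 0.9742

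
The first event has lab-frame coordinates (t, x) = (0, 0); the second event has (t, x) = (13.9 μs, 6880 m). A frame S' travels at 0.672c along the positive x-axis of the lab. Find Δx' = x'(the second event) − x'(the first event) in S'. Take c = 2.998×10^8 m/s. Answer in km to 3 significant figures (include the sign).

γ = 1/√(1 − 0.672²) = 1.3503
Δx' = γ(Δx − vΔt) = 1.3503 × (6880 m − 0.672×(2.998×10^8 m/s)×13.9×10^-6 s)
= 1.3503 × (4079.6 m) = 5.51 km

Δx' ≈ 5.51 km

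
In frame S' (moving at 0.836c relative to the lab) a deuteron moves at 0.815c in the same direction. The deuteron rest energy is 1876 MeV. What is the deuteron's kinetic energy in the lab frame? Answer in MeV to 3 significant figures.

u_lab = (0.815 + 0.836)/(1 + 0.815×0.836) = 0.981955
γ = 1/√(1 − 0.981955²) = 5.2878
K = (γ − 1)m₀c² = (5.2878 − 1) × 1876 = 4.2878 × 1876 = 8040 MeV

K ≈ 8040 MeV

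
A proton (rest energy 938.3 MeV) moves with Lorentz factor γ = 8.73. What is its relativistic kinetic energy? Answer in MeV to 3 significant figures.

K ≈ 7250 MeV

γ = 8.73 (given)
K = (γ − 1)m₀c² = (8.73 − 1) × 938.3 MeV = 7.7300 × 938.3 MeV = 7250 MeV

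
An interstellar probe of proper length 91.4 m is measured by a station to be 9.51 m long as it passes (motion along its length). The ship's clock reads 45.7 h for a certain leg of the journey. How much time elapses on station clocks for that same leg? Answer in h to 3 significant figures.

Length contraction ⇒ γ = L₀/L = 91.4/9.51 = 9.6109
Time dilation: Δt = γτ₀ = 9.6109 × 45.7 h = 439 h

Δt ≈ 439 h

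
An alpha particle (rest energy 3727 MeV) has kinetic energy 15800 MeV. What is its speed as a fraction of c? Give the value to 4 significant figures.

β ≈ 0.9816

γ = 1 + K/(m₀c²) = 1 + 15800/3727 = 5.23933
β = √(1 − 1/γ²) = 0.9816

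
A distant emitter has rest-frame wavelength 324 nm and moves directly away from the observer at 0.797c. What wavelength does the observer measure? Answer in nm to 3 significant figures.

Relativistic Doppler: λ_obs = λ_src √((1+β)/(1−β))
= 324 × √(1.7970/0.20300) = 324 × 2.9753 = 964 nm

λ_obs ≈ 964 nm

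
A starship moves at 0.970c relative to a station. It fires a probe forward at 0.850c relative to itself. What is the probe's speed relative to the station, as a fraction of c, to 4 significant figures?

Relativistic velocity addition: u = (u' + v)/(1 + u'v/c²)
= (0.850 + 0.970)/(1 + 0.850×0.970) = 1.820/1.82450 = 0.9975

u ≈ 0.9975c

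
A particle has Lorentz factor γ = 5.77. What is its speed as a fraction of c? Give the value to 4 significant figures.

β ≈ 0.9849

β = √(1 − 1/γ²) = √(1 − 1/5.77²) = √(0.969964) = 0.9849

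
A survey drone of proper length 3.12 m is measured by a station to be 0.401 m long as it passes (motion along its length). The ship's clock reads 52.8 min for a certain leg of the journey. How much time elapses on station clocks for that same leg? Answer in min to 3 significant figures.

Length contraction ⇒ γ = L₀/L = 3.12/0.401 = 7.7805
Time dilation: Δt = γτ₀ = 7.7805 × 52.8 min = 411 min

Δt ≈ 411 min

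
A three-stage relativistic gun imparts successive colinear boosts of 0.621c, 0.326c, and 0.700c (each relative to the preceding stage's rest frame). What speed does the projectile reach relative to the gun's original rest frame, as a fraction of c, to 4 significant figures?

u ≈ 0.9589c

Compose boost 2: (0.326 + 0.621)/(1 + 0.326×0.621) = 0.9470/1.20245 = 0.787561
Compose boost 3: (0.700 + 0.787561)/(1 + 0.700×0.787561) = 1.48756/1.55129 = 0.9589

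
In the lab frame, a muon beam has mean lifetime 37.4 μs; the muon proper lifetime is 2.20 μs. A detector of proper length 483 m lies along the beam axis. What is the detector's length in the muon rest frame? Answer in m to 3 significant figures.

L ≈ 28.4 m

Time dilation ⇒ γ = Δt/τ₀ = 37.4/2.20 = 17.000
Length contraction: L = L₀/γ = 483/17.000 = 28.4 m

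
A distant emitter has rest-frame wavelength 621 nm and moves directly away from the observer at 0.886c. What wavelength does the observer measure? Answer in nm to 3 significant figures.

λ_obs ≈ 2530 nm

Relativistic Doppler: λ_obs = λ_src √((1+β)/(1−β))
= 621 × √(1.8860/0.11400) = 621 × 4.0674 = 2530 nm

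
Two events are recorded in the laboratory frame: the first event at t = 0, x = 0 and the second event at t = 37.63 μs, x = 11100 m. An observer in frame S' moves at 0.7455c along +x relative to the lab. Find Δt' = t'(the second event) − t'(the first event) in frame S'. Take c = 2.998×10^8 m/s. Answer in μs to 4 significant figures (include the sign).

γ = 1/√(1 − 0.7455²) = 1.50036
Δt' = γ(Δt − vΔx/c²) = 1.50036 × (37.63 μs − 0.7455×11100 m / (2.998×10^8 m/s))
= 1.50036 × (10.0281 μs) = 15.05 μs

Δt' ≈ 15.05 μs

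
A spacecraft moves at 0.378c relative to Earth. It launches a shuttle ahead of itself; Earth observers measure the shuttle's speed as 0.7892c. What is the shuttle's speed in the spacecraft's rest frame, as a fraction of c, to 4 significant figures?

Inverse velocity addition: u' = (u − v)/(1 − uv/c²)
= (0.7892 − 0.378)/(1 − 0.7892×0.378) = 0.4112/0.701682 = 0.5860

u' ≈ 0.5860c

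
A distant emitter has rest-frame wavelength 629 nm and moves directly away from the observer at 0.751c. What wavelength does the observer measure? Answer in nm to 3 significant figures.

λ_obs ≈ 1670 nm

Relativistic Doppler: λ_obs = λ_src √((1+β)/(1−β))
= 629 × √(1.7510/0.24900) = 629 × 2.6518 = 1670 nm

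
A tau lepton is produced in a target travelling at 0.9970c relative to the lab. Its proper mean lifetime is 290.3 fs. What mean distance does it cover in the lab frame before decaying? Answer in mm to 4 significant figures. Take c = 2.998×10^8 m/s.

d ≈ 1.121 mm

γ = 1/√(1 − 0.9970²) = 12.9196
Dilated lifetime: Δt = γτ₀ = 12.9196 × 290.3 fs = 3750.57 fs
d = vΔt = 0.9970c × 3750.57 fs = 2.98901×10^8 m/s × 3.75057×10^-12 s = 1.121 mm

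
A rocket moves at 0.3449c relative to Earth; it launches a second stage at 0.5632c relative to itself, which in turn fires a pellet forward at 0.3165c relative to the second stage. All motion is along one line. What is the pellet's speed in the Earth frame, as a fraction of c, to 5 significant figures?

u ≈ 0.86800c

Compose boost 2: (0.5632 + 0.3449)/(1 + 0.5632×0.3449) = 0.90810/1.194248 = 0.7603950
Compose boost 3: (0.3165 + 0.7603950)/(1 + 0.3165×0.7603950) = 1.076895/1.240665 = 0.86800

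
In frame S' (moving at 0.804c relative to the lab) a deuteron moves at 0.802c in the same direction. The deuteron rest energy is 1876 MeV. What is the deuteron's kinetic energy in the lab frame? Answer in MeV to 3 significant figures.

u_lab = (0.802 + 0.804)/(1 + 0.802×0.804) = 0.976406
γ = 1/√(1 − 0.976406²) = 4.6308
K = (γ − 1)m₀c² = (4.6308 − 1) × 1876 = 3.6308 × 1876 = 6810 MeV

K ≈ 6810 MeV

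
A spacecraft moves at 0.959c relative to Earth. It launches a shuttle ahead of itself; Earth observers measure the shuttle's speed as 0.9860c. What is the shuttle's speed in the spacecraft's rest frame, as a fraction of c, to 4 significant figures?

Inverse velocity addition: u' = (u − v)/(1 − uv/c²)
= (0.9860 − 0.959)/(1 − 0.9860×0.959) = 0.02700/0.0544260 = 0.4961

u' ≈ 0.4961c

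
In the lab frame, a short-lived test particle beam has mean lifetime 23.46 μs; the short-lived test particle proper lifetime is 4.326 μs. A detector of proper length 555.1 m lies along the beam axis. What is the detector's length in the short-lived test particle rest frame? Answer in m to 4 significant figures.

Time dilation ⇒ γ = Δt/τ₀ = 23.46/4.326 = 5.42302
Length contraction: L = L₀/γ = 555.1/5.42302 = 102.4 m

L ≈ 102.4 m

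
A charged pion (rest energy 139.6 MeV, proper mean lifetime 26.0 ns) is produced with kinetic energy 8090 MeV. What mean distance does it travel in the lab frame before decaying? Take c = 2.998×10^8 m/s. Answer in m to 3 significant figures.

γ = 1 + K/(m₀c²) = 1 + 8090/139.6 = 58.951
β = √(1 − 1/γ²) = 0.99986
Dilated lifetime: γτ₀ = 58.951 × 26.0 ns = 1532.7 ns
d = βc·γτ₀ = 0.99986 × (2.998×10^8 m/s) × 1.5327×10^-6 s = 459 m

d ≈ 459 m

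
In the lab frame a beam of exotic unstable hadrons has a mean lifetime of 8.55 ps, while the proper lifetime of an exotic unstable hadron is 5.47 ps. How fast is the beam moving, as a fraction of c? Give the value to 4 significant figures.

γ = Δt/τ₀ = 8.55/5.47 = 1.56307
β = √(1 − 1/γ²) = √(1 − 1/1.56307²) = 0.7686

β ≈ 0.7686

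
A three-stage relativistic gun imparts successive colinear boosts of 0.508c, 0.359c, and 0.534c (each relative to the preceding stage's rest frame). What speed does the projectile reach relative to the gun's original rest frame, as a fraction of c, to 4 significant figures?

u ≈ 0.9107c

Compose boost 2: (0.359 + 0.508)/(1 + 0.359×0.508) = 0.8670/1.18237 = 0.733272
Compose boost 3: (0.534 + 0.733272)/(1 + 0.534×0.733272) = 1.26727/1.39157 = 0.9107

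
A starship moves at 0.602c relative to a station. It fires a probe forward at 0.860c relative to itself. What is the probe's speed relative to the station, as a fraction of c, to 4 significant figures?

Relativistic velocity addition: u = (u' + v)/(1 + u'v/c²)
= (0.860 + 0.602)/(1 + 0.860×0.602) = 1.462/1.51772 = 0.9633

u ≈ 0.9633c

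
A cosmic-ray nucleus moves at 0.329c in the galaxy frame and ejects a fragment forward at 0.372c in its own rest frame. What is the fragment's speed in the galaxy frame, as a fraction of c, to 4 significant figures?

Compose boost 2: (0.372 + 0.329)/(1 + 0.372×0.329) = 0.7010/1.12239 = 0.6246

u ≈ 0.6246c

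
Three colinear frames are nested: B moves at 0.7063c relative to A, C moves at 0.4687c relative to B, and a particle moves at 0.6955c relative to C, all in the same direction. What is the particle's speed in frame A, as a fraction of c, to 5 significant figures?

Compose boost 2: (0.4687 + 0.7063)/(1 + 0.4687×0.7063) = 1.1750/1.331043 = 0.8827665
Compose boost 3: (0.6955 + 0.8827665)/(1 + 0.6955×0.8827665) = 1.578266/1.613964 = 0.97788

u ≈ 0.97788c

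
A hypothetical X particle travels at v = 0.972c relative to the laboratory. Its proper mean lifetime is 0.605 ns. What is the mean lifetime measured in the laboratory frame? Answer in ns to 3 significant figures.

Δt ≈ 2.57 ns

γ = 1/√(1 − 0.972²) = 4.2557
Time dilation: Δt = γτ₀ = 4.2557 × 0.605 ns = 2.57 ns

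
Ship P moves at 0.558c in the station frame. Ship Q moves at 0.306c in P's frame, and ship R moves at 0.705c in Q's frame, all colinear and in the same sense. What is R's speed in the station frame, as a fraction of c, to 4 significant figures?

Compose boost 2: (0.306 + 0.558)/(1 + 0.306×0.558) = 0.8640/1.17075 = 0.737990
Compose boost 3: (0.705 + 0.737990)/(1 + 0.705×0.737990) = 1.44299/1.52028 = 0.9492

u ≈ 0.9492c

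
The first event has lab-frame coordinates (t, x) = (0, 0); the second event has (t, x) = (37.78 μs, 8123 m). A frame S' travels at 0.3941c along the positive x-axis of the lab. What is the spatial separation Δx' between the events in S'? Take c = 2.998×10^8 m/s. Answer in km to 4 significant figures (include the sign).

Δx' ≈ 3.981 km

γ = 1/√(1 − 0.3941²) = 1.08806
Δx' = γ(Δx − vΔt) = 1.08806 × (8123 m − 0.3941×(2.998×10^8 m/s)×37.78×10^-6 s)
= 1.08806 × (3659.25 m) = 3.981 km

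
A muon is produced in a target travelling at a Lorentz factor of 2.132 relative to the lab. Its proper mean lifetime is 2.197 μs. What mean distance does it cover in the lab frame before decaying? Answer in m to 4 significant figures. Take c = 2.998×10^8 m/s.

β = √(1 − 1/γ²) = √(1 − 1/2.132²) = 0.883175
Dilated lifetime: Δt = γτ₀ = 2.132 × 2.197 μs = 4.68400 μs
d = vΔt = 0.883175c × 4.68400 μs = 2.64776×10^8 m/s × 4.68400×10^-6 s = 1240 m

d ≈ 1240 m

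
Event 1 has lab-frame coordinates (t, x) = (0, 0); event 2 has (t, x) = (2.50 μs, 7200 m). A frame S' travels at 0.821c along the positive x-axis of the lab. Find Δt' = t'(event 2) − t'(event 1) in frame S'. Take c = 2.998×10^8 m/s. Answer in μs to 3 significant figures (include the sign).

Δt' ≈ -30.2 μs

γ = 1/√(1 − 0.821²) = 1.7515
Δt' = γ(Δt − vΔx/c²) = 1.7515 × (2.50 μs − 0.821×7200 m / (2.998×10^8 m/s))
= 1.7515 × (-17.217 μs) = -30.2 μs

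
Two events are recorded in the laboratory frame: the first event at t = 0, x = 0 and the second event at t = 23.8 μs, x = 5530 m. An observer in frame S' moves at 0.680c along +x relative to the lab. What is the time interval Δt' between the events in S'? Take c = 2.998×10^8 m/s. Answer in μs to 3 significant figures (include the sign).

γ = 1/√(1 − 0.680²) = 1.3639
Δt' = γ(Δt − vΔx/c²) = 1.3639 × (23.8 μs − 0.680×5530 m / (2.998×10^8 m/s))
= 1.3639 × (11.257 μs) = 15.4 μs

Δt' ≈ 15.4 μs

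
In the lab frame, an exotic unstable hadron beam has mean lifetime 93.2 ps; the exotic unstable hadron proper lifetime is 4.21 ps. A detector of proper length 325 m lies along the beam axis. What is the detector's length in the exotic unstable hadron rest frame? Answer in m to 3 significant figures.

L ≈ 14.7 m

Time dilation ⇒ γ = Δt/τ₀ = 93.2/4.21 = 22.138
Length contraction: L = L₀/γ = 325/22.138 = 14.7 m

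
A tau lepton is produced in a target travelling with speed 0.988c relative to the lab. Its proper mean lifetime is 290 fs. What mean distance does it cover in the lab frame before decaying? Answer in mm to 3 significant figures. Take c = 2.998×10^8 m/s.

γ = 1/√(1 − 0.988²) = 6.4744
Dilated lifetime: Δt = γτ₀ = 6.4744 × 290 fs = 1877.6 fs
d = vΔt = 0.988c × 1877.6 fs = 2.9620×10^8 m/s × 1.8776×10^-12 s = 0.556 mm

d ≈ 0.556 mm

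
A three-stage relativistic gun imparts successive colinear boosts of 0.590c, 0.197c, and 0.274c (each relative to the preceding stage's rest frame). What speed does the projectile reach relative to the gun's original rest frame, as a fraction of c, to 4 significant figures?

Compose boost 2: (0.197 + 0.590)/(1 + 0.197×0.590) = 0.7870/1.11623 = 0.705052
Compose boost 3: (0.274 + 0.705052)/(1 + 0.274×0.705052) = 0.979052/1.19318 = 0.8205

u ≈ 0.8205c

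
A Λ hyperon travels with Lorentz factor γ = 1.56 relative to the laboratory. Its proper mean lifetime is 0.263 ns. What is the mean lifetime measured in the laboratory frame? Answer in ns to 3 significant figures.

γ = 1.56 (given)
Time dilation: Δt = γτ₀ = 1.56 × 0.263 ns = 0.410 ns

Δt ≈ 0.410 ns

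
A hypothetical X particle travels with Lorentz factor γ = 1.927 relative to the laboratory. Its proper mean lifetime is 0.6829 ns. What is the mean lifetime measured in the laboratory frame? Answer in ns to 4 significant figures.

Δt ≈ 1.316 ns

γ = 1.927 (given)
Time dilation: Δt = γτ₀ = 1.927 × 0.6829 ns = 1.316 ns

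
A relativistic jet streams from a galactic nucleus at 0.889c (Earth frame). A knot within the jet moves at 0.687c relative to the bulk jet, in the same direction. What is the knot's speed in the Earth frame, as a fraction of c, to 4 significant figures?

Relativistic velocity addition: u = (u' + v)/(1 + u'v/c²)
= (0.687 + 0.889)/(1 + 0.687×0.889) = 1.576/1.61074 = 0.9784

u ≈ 0.9784c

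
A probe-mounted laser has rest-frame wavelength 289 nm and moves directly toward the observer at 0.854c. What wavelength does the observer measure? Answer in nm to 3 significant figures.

λ_obs ≈ 81.1 nm

Relativistic Doppler: λ_obs = λ_src √((1−β)/(1+β))
= 289 × √(0.14600/1.8540) = 289 × 0.28062 = 81.1 nm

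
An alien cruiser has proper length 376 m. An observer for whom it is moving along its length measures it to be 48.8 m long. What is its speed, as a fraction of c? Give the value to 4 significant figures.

γ = L₀/L = 376/48.8 = 7.70492
β = √(1 − 1/γ²) = 0.9915

β ≈ 0.9915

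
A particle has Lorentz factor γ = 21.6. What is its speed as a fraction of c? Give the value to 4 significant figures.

β ≈ 0.9989

β = √(1 − 1/γ²) = √(1 − 1/21.6²) = √(0.997857) = 0.9989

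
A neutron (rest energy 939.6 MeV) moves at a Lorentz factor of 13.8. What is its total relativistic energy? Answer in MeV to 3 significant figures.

γ = 13.8 (given)
E = γm₀c² = 13.8 × 939.6 MeV = 13000 MeV

E ≈ 13000 MeV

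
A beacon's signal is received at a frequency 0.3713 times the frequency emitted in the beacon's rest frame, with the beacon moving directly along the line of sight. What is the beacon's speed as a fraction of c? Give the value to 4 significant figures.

β ≈ 0.7577

f_obs/f_src = √((1−β)/(1+β)) = 0.3713  ⇒  (1−β)/(1+β) = 0.137864
β = |1 − D²|/(1 + D²) = |1 − 0.137864|/(1 + 0.137864) = 0.7577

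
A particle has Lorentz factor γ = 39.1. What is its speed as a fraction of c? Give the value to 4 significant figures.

β = √(1 − 1/γ²) = √(1 − 1/39.1²) = √(0.999346) = 0.9997

β ≈ 0.9997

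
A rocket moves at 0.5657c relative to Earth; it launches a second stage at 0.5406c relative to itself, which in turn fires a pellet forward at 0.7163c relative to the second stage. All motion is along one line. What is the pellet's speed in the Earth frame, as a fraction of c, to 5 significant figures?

Compose boost 2: (0.5406 + 0.5657)/(1 + 0.5406×0.5657) = 1.1063/1.305817 = 0.8472088
Compose boost 3: (0.7163 + 0.8472088)/(1 + 0.7163×0.8472088) = 1.563509/1.606856 = 0.97302

u ≈ 0.97302c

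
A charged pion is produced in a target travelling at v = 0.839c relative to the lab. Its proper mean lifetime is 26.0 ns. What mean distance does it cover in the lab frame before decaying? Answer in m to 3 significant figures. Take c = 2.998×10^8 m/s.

d ≈ 12.0 m

γ = 1/√(1 − 0.839²) = 1.8378
Dilated lifetime: Δt = γτ₀ = 1.8378 × 26.0 ns = 47.783 ns
d = vΔt = 0.839c × 47.783 ns = 2.5153×10^8 m/s × 4.7783×10^-8 s = 12.0 m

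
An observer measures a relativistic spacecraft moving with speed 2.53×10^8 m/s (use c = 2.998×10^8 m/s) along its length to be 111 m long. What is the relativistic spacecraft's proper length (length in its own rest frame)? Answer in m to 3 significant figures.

L₀ ≈ 207 m

β = v/c = 2.53×10^8 / 2.998×10^8 = 0.84390
γ = 1/√(1 − 0.84390²) = 1.8639
L₀ = γL = 1.8639 × 111 = 207 m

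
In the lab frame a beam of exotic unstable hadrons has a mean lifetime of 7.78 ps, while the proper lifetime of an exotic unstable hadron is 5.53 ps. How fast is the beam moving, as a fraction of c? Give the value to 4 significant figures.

γ = Δt/τ₀ = 7.78/5.53 = 1.40687
β = √(1 − 1/γ²) = √(1 − 1/1.40687²) = 0.7034

β ≈ 0.7034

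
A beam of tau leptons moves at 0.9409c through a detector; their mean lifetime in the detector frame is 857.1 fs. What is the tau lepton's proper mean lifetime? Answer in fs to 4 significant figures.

τ₀ ≈ 290.3 fs

γ = 1/√(1 − 0.9409²) = 2.95260
Proper time: τ₀ = Δt/γ = 857.1/2.95260 = 290.3 fs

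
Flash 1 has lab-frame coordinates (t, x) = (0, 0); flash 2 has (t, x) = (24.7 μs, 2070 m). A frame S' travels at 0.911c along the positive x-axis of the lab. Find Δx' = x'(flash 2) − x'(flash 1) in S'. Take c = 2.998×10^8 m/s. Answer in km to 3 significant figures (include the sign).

γ = 1/√(1 − 0.911²) = 2.4248
Δx' = γ(Δx − vΔt) = 2.4248 × (2070 m − 0.911×(2.998×10^8 m/s)×24.7×10^-6 s)
= 2.4248 × (-4676.0 m) = -11.3 km

Δx' ≈ -11.3 km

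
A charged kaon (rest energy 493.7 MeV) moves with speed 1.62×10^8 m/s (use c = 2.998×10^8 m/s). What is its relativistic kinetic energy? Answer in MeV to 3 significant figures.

K ≈ 93.0 MeV

β = v/c = 1.62×10^8 / 2.998×10^8 = 0.54036
γ = 1/√(1 − 0.54036²) = 1.1884
K = (γ − 1)m₀c² = (1.1884 − 1) × 493.7 MeV = 0.18845 × 493.7 MeV = 93.0 MeV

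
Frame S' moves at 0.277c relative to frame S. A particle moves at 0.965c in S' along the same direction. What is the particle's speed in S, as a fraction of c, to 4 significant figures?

u ≈ 0.9800c

Relativistic velocity addition: u = (u' + v)/(1 + u'v/c²)
= (0.965 + 0.277)/(1 + 0.965×0.277) = 1.242/1.26730 = 0.9800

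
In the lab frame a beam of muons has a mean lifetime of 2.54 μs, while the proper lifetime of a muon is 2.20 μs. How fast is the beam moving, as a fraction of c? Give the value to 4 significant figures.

β ≈ 0.4998

γ = Δt/τ₀ = 2.54/2.20 = 1.15455
β = √(1 − 1/γ²) = √(1 − 1/1.15455²) = 0.4998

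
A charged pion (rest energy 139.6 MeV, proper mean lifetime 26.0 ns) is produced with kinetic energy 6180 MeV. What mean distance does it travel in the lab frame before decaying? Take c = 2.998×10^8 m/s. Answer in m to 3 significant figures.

γ = 1 + K/(m₀c²) = 1 + 6180/139.6 = 45.269
β = √(1 − 1/γ²) = 0.99976
Dilated lifetime: γτ₀ = 45.269 × 26.0 ns = 1177.0 ns
d = βc·γτ₀ = 0.99976 × (2.998×10^8 m/s) × 1.1770×10^-6 s = 353 m

d ≈ 353 m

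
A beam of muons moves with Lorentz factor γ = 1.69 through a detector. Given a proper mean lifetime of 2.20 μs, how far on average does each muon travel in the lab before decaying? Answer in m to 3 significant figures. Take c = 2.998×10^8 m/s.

d ≈ 899 m

β = √(1 − 1/γ²) = √(1 − 1/1.69²) = 0.80615
Dilated lifetime: Δt = γτ₀ = 1.69 × 2.20 μs = 3.7180 μs
d = vΔt = 0.80615c × 3.7180 μs = 2.4168×10^8 m/s × 3.7180×10^-6 s = 899 m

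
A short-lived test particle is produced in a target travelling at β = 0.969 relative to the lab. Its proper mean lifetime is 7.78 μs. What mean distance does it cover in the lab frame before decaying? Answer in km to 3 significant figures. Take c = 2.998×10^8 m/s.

γ = 1/√(1 − 0.969²) = 4.0476
Dilated lifetime: Δt = γτ₀ = 4.0476 × 7.78 μs = 31.490 μs
d = vΔt = 0.969c × 31.490 μs = 2.9051×10^8 m/s × 3.1490×10^-5 s = 9.15 km

d ≈ 9.15 km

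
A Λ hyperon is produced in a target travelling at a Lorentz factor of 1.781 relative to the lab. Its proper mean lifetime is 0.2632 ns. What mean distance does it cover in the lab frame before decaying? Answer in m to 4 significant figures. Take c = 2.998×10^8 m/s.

d ≈ 0.1163 m

β = √(1 − 1/γ²) = √(1 − 1/1.781²) = 0.827489
Dilated lifetime: Δt = γτ₀ = 1.781 × 0.2632 ns = 0.468759 ns
d = vΔt = 0.827489c × 0.468759 ns = 2.48081×10^8 m/s × 4.68759×10^-10 s = 0.1163 m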